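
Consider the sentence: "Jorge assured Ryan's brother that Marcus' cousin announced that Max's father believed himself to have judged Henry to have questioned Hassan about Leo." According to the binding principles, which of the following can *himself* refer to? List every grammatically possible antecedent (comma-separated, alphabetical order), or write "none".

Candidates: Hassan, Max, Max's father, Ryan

*himself* is a reflexive; Principle A requires it to be bound within its binding domain — the clause headed by 'believed'.
— Hassan: object of the clause headed by 'questioned'; does not c-command the reflexive — cannot bind it (Principle A).
— Max: possessor inside the subject DP of the clause headed by 'believed'; does not c-command the reflexive — cannot bind it (Principle A).
— Max's father: subject of the clause headed by 'believed'; c-commands the reflexive within its binding domain — allowed (Principle A).
— Ryan: possessor inside the object DP of the matrix clause; does not c-command the reflexive — cannot bind it (Principle A).

Max's father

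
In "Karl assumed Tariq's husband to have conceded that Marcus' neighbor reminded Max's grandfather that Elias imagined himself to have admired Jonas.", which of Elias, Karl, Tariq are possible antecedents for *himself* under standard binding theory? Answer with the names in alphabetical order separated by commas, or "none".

*himself* is a reflexive; Principle A requires it to be bound within its binding domain — the clause headed by 'imagined'.
— Elias: subject of the clause headed by 'imagined'; c-commands the reflexive within its binding domain — allowed (Principle A).
— Karl: subject of the matrix clause; c-commands the reflexive but lies outside its binding domain — cannot bind it (Principle A).
— Tariq: possessor inside the subject DP of the clause headed by 'conceded'; does not c-command the reflexive — cannot bind it (Principle A).

Elias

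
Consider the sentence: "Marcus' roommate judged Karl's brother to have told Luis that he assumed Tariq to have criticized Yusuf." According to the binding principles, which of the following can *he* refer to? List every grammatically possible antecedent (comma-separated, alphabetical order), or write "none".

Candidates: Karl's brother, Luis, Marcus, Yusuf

Karl's brother, Luis, Marcus

*he* is a pronoun; Principle B requires it to be free in its binding domain — the clause headed by 'assumed'.
— Karl's brother: subject of the clause headed by 'told'; c-commands the pronoun but lies outside its binding domain — allowed.
— Luis: object of the clause headed by 'told'; c-commands the pronoun but lies outside its binding domain — allowed.
— Marcus: possessor inside the subject DP of the matrix clause; does not c-command the pronoun — Principle B does not apply; allowed.
— Yusuf: object of the clause headed by 'criticized'; is c-commanded by the pronoun; coreference would bind this R-expression — blocked (Principle C).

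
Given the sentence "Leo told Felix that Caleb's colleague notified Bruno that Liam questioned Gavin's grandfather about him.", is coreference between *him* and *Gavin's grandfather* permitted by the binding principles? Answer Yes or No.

*him* is a pronoun; Principle B requires it to be free in its binding domain — the clause headed by 'questioned'.
— Gavin's grandfather: object of the clause headed by 'questioned'; c-commands the pronoun within its binding domain — blocked (Principle B).

No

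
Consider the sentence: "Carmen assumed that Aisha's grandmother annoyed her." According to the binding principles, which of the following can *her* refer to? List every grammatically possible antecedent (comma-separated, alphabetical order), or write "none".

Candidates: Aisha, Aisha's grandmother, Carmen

*her* is a pronoun; Principle B requires it to be free in its binding domain — the clause headed by 'annoyed'.
— Aisha: possessor inside the subject DP of the clause headed by 'annoyed'; does not c-command the pronoun — Principle B does not apply; allowed.
— Aisha's grandmother: subject of the clause headed by 'annoyed'; c-commands the pronoun within its binding domain — blocked (Principle B).
— Carmen: subject of the matrix clause; c-commands the pronoun but lies outside its binding domain — allowed.

Aisha, Carmen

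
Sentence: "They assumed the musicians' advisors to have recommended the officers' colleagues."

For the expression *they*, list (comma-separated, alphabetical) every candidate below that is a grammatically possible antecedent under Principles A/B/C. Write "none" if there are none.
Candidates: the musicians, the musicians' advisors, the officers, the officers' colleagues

*they* is a pronoun; Principle B requires it to be free in its binding domain — the matrix clause.
— the musicians: possessor inside the subject DP of the clause headed by 'recommended'; is c-commanded by the pronoun; coreference would bind this R-expression — blocked (Principle C).
— the musicians' advisors: subject of the clause headed by 'recommended'; is c-commanded by the pronoun; coreference would bind this R-expression — blocked (Principle C).
— the officers: possessor inside the object DP of the clause headed by 'recommended'; is c-commanded by the pronoun; coreference would bind this R-expression — blocked (Principle C).
— the officers' colleagues: object of the clause headed by 'recommended'; is c-commanded by the pronoun; coreference would bind this R-expression — blocked (Principle C).

none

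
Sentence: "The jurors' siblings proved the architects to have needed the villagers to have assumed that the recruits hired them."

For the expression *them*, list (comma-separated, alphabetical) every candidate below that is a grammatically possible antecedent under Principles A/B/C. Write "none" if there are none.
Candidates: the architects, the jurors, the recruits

*them* is a pronoun; Principle B requires it to be free in its binding domain — the clause headed by 'hired'.
— the architects: subject of the clause headed by 'needed'; c-commands the pronoun but lies outside its binding domain — allowed.
— the jurors: possessor inside the subject DP of the matrix clause; does not c-command the pronoun — Principle B does not apply; allowed.
— the recruits: subject of the clause headed by 'hired'; c-commands the pronoun within its binding domain — blocked (Principle B).

the architects, the jurors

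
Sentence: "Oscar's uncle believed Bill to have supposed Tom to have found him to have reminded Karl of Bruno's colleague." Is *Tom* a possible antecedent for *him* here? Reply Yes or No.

No

*him* is a pronoun; Principle B requires it to be free in its binding domain — the clause headed by 'found'.
— Tom: subject of the clause headed by 'found'; c-commands the pronoun within its binding domain — blocked (Principle B).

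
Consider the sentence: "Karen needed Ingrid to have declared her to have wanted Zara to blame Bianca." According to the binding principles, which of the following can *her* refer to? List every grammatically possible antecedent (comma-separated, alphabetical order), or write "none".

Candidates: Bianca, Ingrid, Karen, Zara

Karen

*her* is a pronoun; Principle B requires it to be free in its binding domain — the clause headed by 'declared'.
— Bianca: object of the clause headed by 'blame'; is c-commanded by the pronoun; coreference would bind this R-expression — blocked (Principle C).
— Ingrid: subject of the clause headed by 'declared'; c-commands the pronoun within its binding domain — blocked (Principle B).
— Karen: subject of the matrix clause; c-commands the pronoun but lies outside its binding domain — allowed.
— Zara: subject of the clause headed by 'blame'; is c-commanded by the pronoun; coreference would bind this R-expression — blocked (Principle C).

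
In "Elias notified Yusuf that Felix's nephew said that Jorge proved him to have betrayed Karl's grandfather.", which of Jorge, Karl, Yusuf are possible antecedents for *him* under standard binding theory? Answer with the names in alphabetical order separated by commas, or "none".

*him* is a pronoun; Principle B requires it to be free in its binding domain — the clause headed by 'proved'.
— Jorge: subject of the clause headed by 'proved'; c-commands the pronoun within its binding domain — blocked (Principle B).
— Karl: possessor inside the object DP of the clause headed by 'betrayed'; is c-commanded by the pronoun; coreference would bind this R-expression — blocked (Principle C).
— Yusuf: object of the matrix clause; c-commands the pronoun but lies outside its binding domain — allowed.

Yusuf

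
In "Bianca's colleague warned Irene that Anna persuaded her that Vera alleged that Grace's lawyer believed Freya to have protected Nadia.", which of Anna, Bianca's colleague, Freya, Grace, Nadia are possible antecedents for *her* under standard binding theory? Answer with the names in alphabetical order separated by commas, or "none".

Bianca's colleague

*her* is a pronoun; Principle B requires it to be free in its binding domain — the clause headed by 'persuaded'.
— Anna: subject of the clause headed by 'persuaded'; c-commands the pronoun within its binding domain — blocked (Principle B).
— Bianca's colleague: subject of the matrix clause; c-commands the pronoun but lies outside its binding domain — allowed.
— Freya: subject of the clause headed by 'protected'; is c-commanded by the pronoun; coreference would bind this R-expression — blocked (Principle C).
— Grace: possessor inside the subject DP of the clause headed by 'believed'; is c-commanded by the pronoun; coreference would bind this R-expression — blocked (Principle C).
— Nadia: object of the clause headed by 'protected'; is c-commanded by the pronoun; coreference would bind this R-expression — blocked (Principle C).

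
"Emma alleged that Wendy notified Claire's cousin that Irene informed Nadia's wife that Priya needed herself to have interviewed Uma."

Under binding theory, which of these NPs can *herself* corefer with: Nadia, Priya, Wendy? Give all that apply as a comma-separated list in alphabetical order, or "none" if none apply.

*herself* is a reflexive; Principle A requires it to be bound within its binding domain — the clause headed by 'needed'.
— Nadia: possessor inside the object DP of the clause headed by 'informed'; does not c-command the reflexive — cannot bind it (Principle A).
— Priya: subject of the clause headed by 'needed'; c-commands the reflexive within its binding domain — allowed (Principle A).
— Wendy: subject of the clause headed by 'notified'; c-commands the reflexive but lies outside its binding domain — cannot bind it (Principle A).

Priya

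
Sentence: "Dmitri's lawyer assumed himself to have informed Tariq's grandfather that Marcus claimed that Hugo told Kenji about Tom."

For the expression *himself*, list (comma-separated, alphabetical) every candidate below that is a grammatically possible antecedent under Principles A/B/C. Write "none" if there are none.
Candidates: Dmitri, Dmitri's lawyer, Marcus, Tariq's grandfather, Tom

*himself* is a reflexive; Principle A requires it to be bound within its binding domain — the matrix clause.
— Dmitri: possessor inside the subject DP of the matrix clause; does not c-command the reflexive — cannot bind it (Principle A).
— Dmitri's lawyer: subject of the matrix clause; c-commands the reflexive within its binding domain — allowed (Principle A).
— Marcus: subject of the clause headed by 'claimed'; does not c-command the reflexive — cannot bind it (Principle A).
— Tariq's grandfather: object of the clause headed by 'informed'; does not c-command the reflexive — cannot bind it (Principle A).
— Tom: second object of the clause headed by 'told'; does not c-command the reflexive — cannot bind it (Principle A).

Dmitri's lawyer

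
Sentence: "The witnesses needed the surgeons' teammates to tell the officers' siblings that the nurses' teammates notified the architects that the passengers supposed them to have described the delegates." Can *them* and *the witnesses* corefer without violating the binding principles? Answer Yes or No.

Yes

*the witnesses* is an R-expression; Principle C requires it to be free (not bound by any c-commanding expression).
— them: subject of the clause headed by 'described'; the pronoun does not c-command the R-expression — coreference allowed.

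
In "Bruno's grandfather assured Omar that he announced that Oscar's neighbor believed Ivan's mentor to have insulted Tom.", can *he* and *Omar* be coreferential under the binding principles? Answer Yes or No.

Yes

*Omar* is an R-expression; Principle C requires it to be free (not bound by any c-commanding expression).
— he: subject of the clause headed by 'announced'; the pronoun does not c-command the R-expression — coreference allowed.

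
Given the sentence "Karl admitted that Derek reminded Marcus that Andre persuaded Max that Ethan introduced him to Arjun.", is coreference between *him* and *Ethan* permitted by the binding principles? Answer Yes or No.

No

*him* is a pronoun; Principle B requires it to be free in its binding domain — the clause headed by 'introduced'.
— Ethan: subject of the clause headed by 'introduced'; c-commands the pronoun within its binding domain — blocked (Principle B).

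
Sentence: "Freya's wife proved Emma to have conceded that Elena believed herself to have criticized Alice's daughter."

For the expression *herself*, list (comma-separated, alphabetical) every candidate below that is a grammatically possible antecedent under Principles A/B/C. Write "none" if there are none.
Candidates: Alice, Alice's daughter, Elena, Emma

Elena

*herself* is a reflexive; Principle A requires it to be bound within its binding domain — the clause headed by 'believed'.
— Alice: possessor inside the object DP of the clause headed by 'criticized'; does not c-command the reflexive — cannot bind it (Principle A).
— Alice's daughter: object of the clause headed by 'criticized'; does not c-command the reflexive — cannot bind it (Principle A).
— Elena: subject of the clause headed by 'believed'; c-commands the reflexive within its binding domain — allowed (Principle A).
— Emma: subject of the clause headed by 'conceded'; c-commands the reflexive but lies outside its binding domain — cannot bind it (Principle A).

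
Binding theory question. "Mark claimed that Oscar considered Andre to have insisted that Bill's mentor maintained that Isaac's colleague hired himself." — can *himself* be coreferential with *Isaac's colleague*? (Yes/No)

Yes

*himself* is a reflexive; Principle A requires it to be bound within its binding domain — the clause headed by 'hired'.
— Isaac's colleague: subject of the clause headed by 'hired'; c-commands the reflexive within its binding domain — allowed (Principle A).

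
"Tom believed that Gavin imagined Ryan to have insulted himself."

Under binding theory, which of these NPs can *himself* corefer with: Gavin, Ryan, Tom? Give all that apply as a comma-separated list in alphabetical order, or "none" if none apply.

*himself* is a reflexive; Principle A requires it to be bound within its binding domain — the clause headed by 'insulted'.
— Gavin: subject of the clause headed by 'imagined'; c-commands the reflexive but lies outside its binding domain — cannot bind it (Principle A).
— Ryan: subject of the clause headed by 'insulted'; c-commands the reflexive within its binding domain — allowed (Principle A).
— Tom: subject of the matrix clause; c-commands the reflexive but lies outside its binding domain — cannot bind it (Principle A).

Ryan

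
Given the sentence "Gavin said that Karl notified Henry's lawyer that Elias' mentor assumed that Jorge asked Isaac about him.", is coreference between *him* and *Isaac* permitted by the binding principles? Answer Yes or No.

No

*him* is a pronoun; Principle B requires it to be free in its binding domain — the clause headed by 'asked'.
— Isaac: object of the clause headed by 'asked'; c-commands the pronoun within its binding domain — blocked (Principle B).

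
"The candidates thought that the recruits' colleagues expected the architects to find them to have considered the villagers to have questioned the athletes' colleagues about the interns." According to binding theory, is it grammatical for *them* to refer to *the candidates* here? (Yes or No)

Yes

*the candidates* is an R-expression; Principle C requires it to be free (not bound by any c-commanding expression).
— them: subject of the clause headed by 'considered'; the pronoun does not c-command the R-expression — coreference allowed.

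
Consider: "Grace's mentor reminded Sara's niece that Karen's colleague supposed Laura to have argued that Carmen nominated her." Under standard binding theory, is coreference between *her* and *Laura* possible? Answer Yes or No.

*Laura* is an R-expression; Principle C requires it to be free (not bound by any c-commanding expression).
— her: object of the clause headed by 'nominated'; the pronoun does not c-command the R-expression — coreference allowed.

Yes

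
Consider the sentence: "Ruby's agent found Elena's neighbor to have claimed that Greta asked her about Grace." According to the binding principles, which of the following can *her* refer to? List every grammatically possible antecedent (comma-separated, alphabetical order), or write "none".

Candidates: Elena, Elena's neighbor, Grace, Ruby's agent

Elena, Elena's neighbor, Ruby's agent

*her* is a pronoun; Principle B requires it to be free in its binding domain — the clause headed by 'asked'.
— Elena: possessor inside the subject DP of the clause headed by 'claimed'; does not c-command the pronoun — Principle B does not apply; allowed.
— Elena's neighbor: subject of the clause headed by 'claimed'; c-commands the pronoun but lies outside its binding domain — allowed.
— Grace: second object of the clause headed by 'asked'; is c-commanded by the pronoun; coreference would bind this R-expression — blocked (Principle C).
— Ruby's agent: subject of the matrix clause; c-commands the pronoun but lies outside its binding domain — allowed.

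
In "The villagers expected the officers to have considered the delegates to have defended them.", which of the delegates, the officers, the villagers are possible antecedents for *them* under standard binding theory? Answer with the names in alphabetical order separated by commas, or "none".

*them* is a pronoun; Principle B requires it to be free in its binding domain — the clause headed by 'defended'.
— the delegates: subject of the clause headed by 'defended'; c-commands the pronoun within its binding domain — blocked (Principle B).
— the officers: subject of the clause headed by 'considered'; c-commands the pronoun but lies outside its binding domain — allowed.
— the villagers: subject of the matrix clause; c-commands the pronoun but lies outside its binding domain — allowed.

the officers, the villagers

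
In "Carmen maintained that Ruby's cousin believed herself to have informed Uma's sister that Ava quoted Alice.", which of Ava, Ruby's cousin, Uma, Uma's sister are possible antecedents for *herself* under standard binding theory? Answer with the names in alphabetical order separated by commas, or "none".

Ruby's cousin

*herself* is a reflexive; Principle A requires it to be bound within its binding domain — the clause headed by 'believed'.
— Ava: subject of the clause headed by 'quoted'; does not c-command the reflexive — cannot bind it (Principle A).
— Ruby's cousin: subject of the clause headed by 'believed'; c-commands the reflexive within its binding domain — allowed (Principle A).
— Uma: possessor inside the object DP of the clause headed by 'informed'; does not c-command the reflexive — cannot bind it (Principle A).
— Uma's sister: object of the clause headed by 'informed'; does not c-command the reflexive — cannot bind it (Principle A).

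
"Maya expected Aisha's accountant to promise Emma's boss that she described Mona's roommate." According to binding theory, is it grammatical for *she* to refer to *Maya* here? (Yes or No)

Yes

*Maya* is an R-expression; Principle C requires it to be free (not bound by any c-commanding expression).
— she: subject of the clause headed by 'described'; the pronoun does not c-command the R-expression — coreference allowed.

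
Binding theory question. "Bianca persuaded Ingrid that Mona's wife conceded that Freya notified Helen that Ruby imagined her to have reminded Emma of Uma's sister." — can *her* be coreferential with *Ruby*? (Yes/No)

*her* is a pronoun; Principle B requires it to be free in its binding domain — the clause headed by 'imagined'.
— Ruby: subject of the clause headed by 'imagined'; c-commands the pronoun within its binding domain — blocked (Principle B).

No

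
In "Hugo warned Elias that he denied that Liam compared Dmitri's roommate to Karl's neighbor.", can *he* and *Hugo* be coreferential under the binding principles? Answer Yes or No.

*Hugo* is an R-expression; Principle C requires it to be free (not bound by any c-commanding expression).
— he: subject of the clause headed by 'denied'; the pronoun does not c-command the R-expression — coreference allowed.

Yes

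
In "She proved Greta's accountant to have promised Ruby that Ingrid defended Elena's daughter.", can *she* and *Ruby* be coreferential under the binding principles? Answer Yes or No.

*Ruby* is an R-expression; Principle C requires it to be free (not bound by any c-commanding expression).
— she: subject of the matrix clause; the pronoun c-commands the R-expression — coreference blocked (Principle C).

No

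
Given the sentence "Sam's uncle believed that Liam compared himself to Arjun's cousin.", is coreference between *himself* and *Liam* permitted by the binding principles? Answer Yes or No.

Yes

*himself* is a reflexive; Principle A requires it to be bound within its binding domain — the clause headed by 'compared'.
— Liam: subject of the clause headed by 'compared'; c-commands the reflexive within its binding domain — allowed (Principle A).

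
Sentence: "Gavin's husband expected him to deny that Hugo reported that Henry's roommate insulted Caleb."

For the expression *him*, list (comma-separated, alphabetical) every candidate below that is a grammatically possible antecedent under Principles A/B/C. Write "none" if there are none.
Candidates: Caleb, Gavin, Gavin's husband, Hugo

*him* is a pronoun; Principle B requires it to be free in its binding domain — the matrix clause.
— Caleb: object of the clause headed by 'insulted'; is c-commanded by the pronoun; coreference would bind this R-expression — blocked (Principle C).
— Gavin: possessor inside the subject DP of the matrix clause; does not c-command the pronoun — Principle B does not apply; allowed.
— Gavin's husband: subject of the matrix clause; c-commands the pronoun within its binding domain — blocked (Principle B).
— Hugo: subject of the clause headed by 'reported'; is c-commanded by the pronoun; coreference would bind this R-expression — blocked (Principle C).

Gavin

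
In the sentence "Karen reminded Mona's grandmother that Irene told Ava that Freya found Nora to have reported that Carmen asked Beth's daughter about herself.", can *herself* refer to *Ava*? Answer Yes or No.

*herself* is a reflexive; Principle A requires it to be bound within its binding domain — the clause headed by 'asked'.
— Ava: object of the clause headed by 'told'; c-commands the reflexive but lies outside its binding domain — cannot bind it (Principle A).

No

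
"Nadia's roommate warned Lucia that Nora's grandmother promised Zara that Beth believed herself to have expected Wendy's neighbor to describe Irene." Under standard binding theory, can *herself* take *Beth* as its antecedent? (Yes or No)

Yes

*herself* is a reflexive; Principle A requires it to be bound within its binding domain — the clause headed by 'believed'.
— Beth: subject of the clause headed by 'believed'; c-commands the reflexive within its binding domain — allowed (Principle A).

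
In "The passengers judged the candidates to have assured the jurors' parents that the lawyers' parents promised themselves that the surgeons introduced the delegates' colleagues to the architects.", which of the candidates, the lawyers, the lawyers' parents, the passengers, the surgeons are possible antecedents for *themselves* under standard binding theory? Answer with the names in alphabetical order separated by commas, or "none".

the lawyers' parents

*themselves* is a reflexive; Principle A requires it to be bound within its binding domain — the clause headed by 'promised'.
— the candidates: subject of the clause headed by 'assured'; c-commands the reflexive but lies outside its binding domain — cannot bind it (Principle A).
— the lawyers: possessor inside the subject DP of the clause headed by 'promised'; does not c-command the reflexive — cannot bind it (Principle A).
— the lawyers' parents: subject of the clause headed by 'promised'; c-commands the reflexive within its binding domain — allowed (Principle A).
— the passengers: subject of the matrix clause; c-commands the reflexive but lies outside its binding domain — cannot bind it (Principle A).
— the surgeons: subject of the clause headed by 'introduced'; does not c-command the reflexive — cannot bind it (Principle A).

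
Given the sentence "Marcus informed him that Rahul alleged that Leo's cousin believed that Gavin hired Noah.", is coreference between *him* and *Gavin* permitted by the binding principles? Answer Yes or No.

*him* is a pronoun; Principle B requires it to be free in its binding domain — the matrix clause.
— Gavin: subject of the clause headed by 'hired'; is c-commanded by the pronoun; coreference would bind this R-expression — blocked (Principle C).

No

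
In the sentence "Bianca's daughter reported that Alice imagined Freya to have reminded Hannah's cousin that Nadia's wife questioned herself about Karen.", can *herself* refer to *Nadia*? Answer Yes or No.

*herself* is a reflexive; Principle A requires it to be bound within its binding domain — the clause headed by 'questioned'.
— Nadia: possessor inside the subject DP of the clause headed by 'questioned'; does not c-command the reflexive — cannot bind it (Principle A).

No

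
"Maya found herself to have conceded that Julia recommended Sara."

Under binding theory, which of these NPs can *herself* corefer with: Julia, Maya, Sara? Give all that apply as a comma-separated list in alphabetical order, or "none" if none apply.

Maya

*herself* is a reflexive; Principle A requires it to be bound within its binding domain — the matrix clause.
— Julia: subject of the clause headed by 'recommended'; does not c-command the reflexive — cannot bind it (Principle A).
— Maya: subject of the matrix clause; c-commands the reflexive within its binding domain — allowed (Principle A).
— Sara: object of the clause headed by 'recommended'; does not c-command the reflexive — cannot bind it (Principle A).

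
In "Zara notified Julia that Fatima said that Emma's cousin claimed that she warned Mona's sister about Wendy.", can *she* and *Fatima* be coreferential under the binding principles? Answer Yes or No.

Yes

*Fatima* is an R-expression; Principle C requires it to be free (not bound by any c-commanding expression).
— she: subject of the clause headed by 'warned'; the pronoun does not c-command the R-expression — coreference allowed.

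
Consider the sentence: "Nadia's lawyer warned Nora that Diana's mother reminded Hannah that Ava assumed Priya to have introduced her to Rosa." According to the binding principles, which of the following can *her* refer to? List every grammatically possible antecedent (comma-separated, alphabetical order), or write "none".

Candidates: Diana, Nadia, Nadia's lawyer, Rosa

Diana, Nadia, Nadia's lawyer

*her* is a pronoun; Principle B requires it to be free in its binding domain — the clause headed by 'introduced'.
— Diana: possessor inside the subject DP of the clause headed by 'reminded'; does not c-command the pronoun — Principle B does not apply; allowed.
— Nadia: possessor inside the subject DP of the matrix clause; does not c-command the pronoun — Principle B does not apply; allowed.
— Nadia's lawyer: subject of the matrix clause; c-commands the pronoun but lies outside its binding domain — allowed.
— Rosa: second object of the clause headed by 'introduced'; is c-commanded by the pronoun; coreference would bind this R-expression — blocked (Principle C).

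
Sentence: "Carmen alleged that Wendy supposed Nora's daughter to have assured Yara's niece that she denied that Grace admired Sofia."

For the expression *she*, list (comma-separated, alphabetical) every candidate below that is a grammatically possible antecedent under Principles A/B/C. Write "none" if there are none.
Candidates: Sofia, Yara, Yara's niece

*she* is a pronoun; Principle B requires it to be free in its binding domain — the clause headed by 'denied'.
— Sofia: object of the clause headed by 'admired'; is c-commanded by the pronoun; coreference would bind this R-expression — blocked (Principle C).
— Yara: possessor inside the object DP of the clause headed by 'assured'; does not c-command the pronoun — Principle B does not apply; allowed.
— Yara's niece: object of the clause headed by 'assured'; c-commands the pronoun but lies outside its binding domain — allowed.

Yara, Yara's niece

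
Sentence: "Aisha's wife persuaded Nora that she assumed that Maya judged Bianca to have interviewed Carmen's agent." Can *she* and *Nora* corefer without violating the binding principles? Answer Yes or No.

*Nora* is an R-expression; Principle C requires it to be free (not bound by any c-commanding expression).
— she: subject of the clause headed by 'assumed'; the pronoun does not c-command the R-expression — coreference allowed.

Yes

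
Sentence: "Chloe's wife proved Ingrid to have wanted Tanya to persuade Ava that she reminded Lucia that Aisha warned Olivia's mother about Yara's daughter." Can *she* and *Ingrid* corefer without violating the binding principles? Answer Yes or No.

Yes

*Ingrid* is an R-expression; Principle C requires it to be free (not bound by any c-commanding expression).
— she: subject of the clause headed by 'reminded'; the pronoun does not c-command the R-expression — coreference allowed.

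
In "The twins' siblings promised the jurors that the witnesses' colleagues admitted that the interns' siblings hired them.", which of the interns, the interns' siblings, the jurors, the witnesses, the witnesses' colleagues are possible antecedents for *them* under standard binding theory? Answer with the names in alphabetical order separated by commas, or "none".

*them* is a pronoun; Principle B requires it to be free in its binding domain — the clause headed by 'hired'.
— the interns: possessor inside the subject DP of the clause headed by 'hired'; does not c-command the pronoun — Principle B does not apply; allowed.
— the interns' siblings: subject of the clause headed by 'hired'; c-commands the pronoun within its binding domain — blocked (Principle B).
— the jurors: object of the matrix clause; c-commands the pronoun but lies outside its binding domain — allowed.
— the witnesses: possessor inside the subject DP of the clause headed by 'admitted'; does not c-command the pronoun — Principle B does not apply; allowed.
— the witnesses' colleagues: subject of the clause headed by 'admitted'; c-commands the pronoun but lies outside its binding domain — allowed.

the interns, the jurors, the witnesses, the witnesses' colleagues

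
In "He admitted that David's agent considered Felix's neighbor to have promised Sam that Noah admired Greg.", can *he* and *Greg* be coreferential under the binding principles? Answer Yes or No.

No

*Greg* is an R-expression; Principle C requires it to be free (not bound by any c-commanding expression).
— he: subject of the matrix clause; the pronoun c-commands the R-expression — coreference blocked (Principle C).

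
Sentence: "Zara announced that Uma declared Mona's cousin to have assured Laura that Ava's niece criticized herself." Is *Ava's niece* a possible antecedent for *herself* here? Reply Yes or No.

*herself* is a reflexive; Principle A requires it to be bound within its binding domain — the clause headed by 'criticized'.
— Ava's niece: subject of the clause headed by 'criticized'; c-commands the reflexive within its binding domain — allowed (Principle A).

Yes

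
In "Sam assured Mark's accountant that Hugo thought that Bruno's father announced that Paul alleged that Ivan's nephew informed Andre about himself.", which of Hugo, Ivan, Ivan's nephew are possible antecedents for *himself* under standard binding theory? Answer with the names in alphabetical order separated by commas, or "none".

*himself* is a reflexive; Principle A requires it to be bound within its binding domain — the clause headed by 'informed'.
— Hugo: subject of the clause headed by 'thought'; c-commands the reflexive but lies outside its binding domain — cannot bind it (Principle A).
— Ivan: possessor inside the subject DP of the clause headed by 'informed'; does not c-command the reflexive — cannot bind it (Principle A).
— Ivan's nephew: subject of the clause headed by 'informed'; c-commands the reflexive within its binding domain — allowed (Principle A).

Ivan's nephew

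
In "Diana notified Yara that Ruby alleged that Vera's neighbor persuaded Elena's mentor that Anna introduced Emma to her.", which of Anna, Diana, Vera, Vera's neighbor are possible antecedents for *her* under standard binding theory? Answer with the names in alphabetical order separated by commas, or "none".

Diana, Vera, Vera's neighbor

*her* is a pronoun; Principle B requires it to be free in its binding domain — the clause headed by 'introduced'.
— Anna: subject of the clause headed by 'introduced'; c-commands the pronoun within its binding domain — blocked (Principle B).
— Diana: subject of the matrix clause; c-commands the pronoun but lies outside its binding domain — allowed.
— Vera: possessor inside the subject DP of the clause headed by 'persuaded'; does not c-command the pronoun — Principle B does not apply; allowed.
— Vera's neighbor: subject of the clause headed by 'persuaded'; c-commands the pronoun but lies outside its binding domain — allowed.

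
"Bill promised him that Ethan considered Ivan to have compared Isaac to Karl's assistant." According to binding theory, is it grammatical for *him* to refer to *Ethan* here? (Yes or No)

No

*Ethan* is an R-expression; Principle C requires it to be free (not bound by any c-commanding expression).
— him: object of the matrix clause; the pronoun c-commands the R-expression — coreference blocked (Principle C).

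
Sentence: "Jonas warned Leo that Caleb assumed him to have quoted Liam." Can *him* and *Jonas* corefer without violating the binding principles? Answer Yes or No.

Yes

*Jonas* is an R-expression; Principle C requires it to be free (not bound by any c-commanding expression).
— him: subject of the clause headed by 'quoted'; the pronoun does not c-command the R-expression — coreference allowed.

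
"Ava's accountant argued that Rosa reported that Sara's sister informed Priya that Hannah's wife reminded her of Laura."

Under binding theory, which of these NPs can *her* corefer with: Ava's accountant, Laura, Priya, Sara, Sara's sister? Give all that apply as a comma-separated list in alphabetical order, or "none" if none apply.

*her* is a pronoun; Principle B requires it to be free in its binding domain — the clause headed by 'reminded'.
— Ava's accountant: subject of the matrix clause; c-commands the pronoun but lies outside its binding domain — allowed.
— Laura: second object of the clause headed by 'reminded'; is c-commanded by the pronoun; coreference would bind this R-expression — blocked (Principle C).
— Priya: object of the clause headed by 'informed'; c-commands the pronoun but lies outside its binding domain — allowed.
— Sara: possessor inside the subject DP of the clause headed by 'informed'; does not c-command the pronoun — Principle B does not apply; allowed.
— Sara's sister: subject of the clause headed by 'informed'; c-commands the pronoun but lies outside its binding domain — allowed.

Ava's accountant, Priya, Sara, Sara's sister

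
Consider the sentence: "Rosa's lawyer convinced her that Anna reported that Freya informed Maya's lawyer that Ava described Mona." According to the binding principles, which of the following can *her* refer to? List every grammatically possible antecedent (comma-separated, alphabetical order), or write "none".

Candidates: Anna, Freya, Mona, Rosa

Rosa

*her* is a pronoun; Principle B requires it to be free in its binding domain — the matrix clause.
— Anna: subject of the clause headed by 'reported'; is c-commanded by the pronoun; coreference would bind this R-expression — blocked (Principle C).
— Freya: subject of the clause headed by 'informed'; is c-commanded by the pronoun; coreference would bind this R-expression — blocked (Principle C).
— Mona: object of the clause headed by 'described'; is c-commanded by the pronoun; coreference would bind this R-expression — blocked (Principle C).
— Rosa: possessor inside the subject DP of the matrix clause; does not c-command the pronoun — Principle B does not apply; allowed.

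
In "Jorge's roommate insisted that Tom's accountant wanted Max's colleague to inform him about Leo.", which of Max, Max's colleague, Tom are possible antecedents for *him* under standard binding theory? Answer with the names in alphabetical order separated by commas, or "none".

*him* is a pronoun; Principle B requires it to be free in its binding domain — the clause headed by 'inform'.
— Max: possessor inside the subject DP of the clause headed by 'inform'; does not c-command the pronoun — Principle B does not apply; allowed.
— Max's colleague: subject of the clause headed by 'inform'; c-commands the pronoun within its binding domain — blocked (Principle B).
— Tom: possessor inside the subject DP of the clause headed by 'wanted'; does not c-command the pronoun — Principle B does not apply; allowed.

Max, Tom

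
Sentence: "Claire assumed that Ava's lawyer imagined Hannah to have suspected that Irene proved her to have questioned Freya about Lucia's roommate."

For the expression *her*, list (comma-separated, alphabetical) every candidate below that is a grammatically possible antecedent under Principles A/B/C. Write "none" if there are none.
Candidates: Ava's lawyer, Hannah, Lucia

Ava's lawyer, Hannah

*her* is a pronoun; Principle B requires it to be free in its binding domain — the clause headed by 'proved'.
— Ava's lawyer: subject of the clause headed by 'imagined'; c-commands the pronoun but lies outside its binding domain — allowed.
— Hannah: subject of the clause headed by 'suspected'; c-commands the pronoun but lies outside its binding domain — allowed.
— Lucia: possessor inside the second object DP of the clause headed by 'questioned'; is c-commanded by the pronoun; coreference would bind this R-expression — blocked (Principle C).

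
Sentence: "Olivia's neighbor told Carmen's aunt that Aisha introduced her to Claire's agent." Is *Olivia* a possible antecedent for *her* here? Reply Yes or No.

*her* is a pronoun; Principle B requires it to be free in its binding domain — the clause headed by 'introduced'.
— Olivia: possessor inside the subject DP of the matrix clause; does not c-command the pronoun — Principle B does not apply; allowed.

Yes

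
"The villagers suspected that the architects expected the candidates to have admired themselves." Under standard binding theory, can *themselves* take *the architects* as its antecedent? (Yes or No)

*themselves* is a reflexive; Principle A requires it to be bound within its binding domain — the clause headed by 'admired'.
— the architects: subject of the clause headed by 'expected'; c-commands the reflexive but lies outside its binding domain — cannot bind it (Principle A).

No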